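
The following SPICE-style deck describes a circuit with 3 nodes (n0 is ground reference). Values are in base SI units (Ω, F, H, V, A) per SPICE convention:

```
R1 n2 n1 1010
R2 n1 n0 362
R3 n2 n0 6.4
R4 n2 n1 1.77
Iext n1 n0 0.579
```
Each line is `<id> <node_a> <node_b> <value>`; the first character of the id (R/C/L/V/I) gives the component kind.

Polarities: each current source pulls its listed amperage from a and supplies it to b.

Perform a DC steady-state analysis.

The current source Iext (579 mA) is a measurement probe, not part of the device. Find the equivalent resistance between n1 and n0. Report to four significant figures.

MNA unknowns: 2 node voltages V₁..V_2
R1: Y=0.0009901 on G[2,1]
R2: Y=0.002762 on G[1,0]
R3: Y=0.1562 on G[2,0]
R4: Y=0.5650 on G[2,1]
Iext: z[1]−=0.579, z[0]+=0.579
solve → V1=-4.624, V2=-3.624

R_eq = 7.987 Ω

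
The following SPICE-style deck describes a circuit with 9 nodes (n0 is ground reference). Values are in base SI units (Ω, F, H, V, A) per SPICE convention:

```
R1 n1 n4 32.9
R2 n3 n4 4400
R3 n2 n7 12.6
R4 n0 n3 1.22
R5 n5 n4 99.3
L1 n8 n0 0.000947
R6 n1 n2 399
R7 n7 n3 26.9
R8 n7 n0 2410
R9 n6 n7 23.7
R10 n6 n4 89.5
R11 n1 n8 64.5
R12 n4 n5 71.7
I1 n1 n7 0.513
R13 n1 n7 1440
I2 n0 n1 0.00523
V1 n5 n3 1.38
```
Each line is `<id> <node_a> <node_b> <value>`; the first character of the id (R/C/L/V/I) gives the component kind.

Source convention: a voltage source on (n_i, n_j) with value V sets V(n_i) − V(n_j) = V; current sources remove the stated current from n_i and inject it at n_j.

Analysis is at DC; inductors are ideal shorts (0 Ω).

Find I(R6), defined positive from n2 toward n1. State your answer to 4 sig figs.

0.05176 A

Apply KCL at each of the 8 non-ground nodes and solve the resulting linear system.
Node n1: branches {R1, R6, R11, I1, R13, I2} → V_1 = -12.26
Node n2: branches {R3, R6} → V_2 = 8.390
Node n3: branches {R2, R4, R7, V1} → V_3 = 0.2338
Node n4: branches {R1, R2, R5, R10, R12} → V_4 = -4.002
Node n5: branches {R5, R12, V1} → V_5 = 1.614
Node n6: branches {R9, R10} → V_6 = 6.311
Node n7: branches {R3, R7, R8, R9, I1, R13} → V_7 = 9.042
Node n8: branches {L1, R11} → V_8 = 0.000
Source currents: i(L1)=-0.1901, i(V1)=-0.1349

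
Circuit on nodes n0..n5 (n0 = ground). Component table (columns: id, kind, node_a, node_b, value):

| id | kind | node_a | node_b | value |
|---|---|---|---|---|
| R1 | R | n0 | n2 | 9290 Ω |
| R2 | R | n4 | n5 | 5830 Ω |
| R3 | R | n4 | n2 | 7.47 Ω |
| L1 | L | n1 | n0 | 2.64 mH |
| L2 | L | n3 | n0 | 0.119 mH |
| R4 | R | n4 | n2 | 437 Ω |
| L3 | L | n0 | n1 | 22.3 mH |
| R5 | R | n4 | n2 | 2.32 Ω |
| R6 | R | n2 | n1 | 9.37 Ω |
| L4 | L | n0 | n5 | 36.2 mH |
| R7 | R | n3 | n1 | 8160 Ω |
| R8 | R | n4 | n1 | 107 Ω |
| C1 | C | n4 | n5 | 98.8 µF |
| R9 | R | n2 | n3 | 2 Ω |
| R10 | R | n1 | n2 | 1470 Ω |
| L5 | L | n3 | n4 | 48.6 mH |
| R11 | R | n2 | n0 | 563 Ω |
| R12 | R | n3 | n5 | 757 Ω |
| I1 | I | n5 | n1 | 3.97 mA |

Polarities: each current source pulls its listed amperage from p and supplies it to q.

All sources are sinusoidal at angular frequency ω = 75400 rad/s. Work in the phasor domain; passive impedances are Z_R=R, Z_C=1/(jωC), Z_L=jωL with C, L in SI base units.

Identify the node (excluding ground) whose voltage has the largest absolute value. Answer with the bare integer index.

Apply KCL at each of the 5 non-ground nodes and solve the resulting linear system.
Node n1: branches {L1, L3, R6, R7, R8, R10, I1} → V_1 = 0.03180+0.001806j
Node n2: branches {R1, R3, R4, R5, R6, R9, R10, R11} → V_2 = -0.001579+0.0002771j
Node n3: branches {L2, R7, R9, L5, R12} → V_3 = -0.001572-6.709e-05j
Node n4: branches {R2, R3, R4, R5, R8, C1, L5} → V_4 = -0.007910+0.0002918j
Node n5: branches {R2, L4, C1, R12, I1} → V_5 = -0.007910+0.0008237j

1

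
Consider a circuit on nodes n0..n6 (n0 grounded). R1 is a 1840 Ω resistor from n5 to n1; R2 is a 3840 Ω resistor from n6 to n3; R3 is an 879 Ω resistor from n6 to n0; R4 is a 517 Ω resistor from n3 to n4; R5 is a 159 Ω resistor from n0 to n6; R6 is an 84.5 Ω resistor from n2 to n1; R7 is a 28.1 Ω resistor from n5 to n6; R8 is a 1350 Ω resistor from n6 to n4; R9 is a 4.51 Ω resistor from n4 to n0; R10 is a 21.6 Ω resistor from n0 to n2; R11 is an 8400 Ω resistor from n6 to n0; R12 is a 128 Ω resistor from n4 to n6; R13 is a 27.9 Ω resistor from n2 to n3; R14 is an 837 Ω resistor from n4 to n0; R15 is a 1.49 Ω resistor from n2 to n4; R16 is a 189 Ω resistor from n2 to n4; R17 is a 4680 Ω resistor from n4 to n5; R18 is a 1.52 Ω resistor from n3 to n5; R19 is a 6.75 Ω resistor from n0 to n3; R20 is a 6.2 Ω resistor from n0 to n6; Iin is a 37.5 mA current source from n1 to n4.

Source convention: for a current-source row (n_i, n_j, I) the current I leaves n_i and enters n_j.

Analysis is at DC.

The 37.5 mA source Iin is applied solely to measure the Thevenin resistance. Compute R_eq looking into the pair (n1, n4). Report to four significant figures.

Element admittances at DC:
  Y(R1) = 0.0005435 S between n5,n1
  Y(R2) = 0.0002604 S between n6,n3
  Y(R3) = 0.001138 S between n6,n0
  Y(R4) = 0.001934 S between n3,n4
  Y(R5) = 0.006289 S between n0,n6
  Y(R6) = 0.01183 S between n2,n1
  Y(R7) = 0.03559 S between n5,n6
  Y(R8) = 0.0007407 S between n6,n4
  Y(R9) = 0.2217 S between n4,n0
  Y(R10) = 0.04630 S between n0,n2
  Y(R11) = 0.0001190 S between n6,n0
  Y(R12) = 0.007812 S between n4,n6
  Y(R13) = 0.03584 S between n2,n3
  Y(R14) = 0.001195 S between n4,n0
  Y(R15) = 0.6711 S between n2,n4
  Y(R16) = 0.005291 S between n2,n4
  Y(R17) = 0.0002137 S between n4,n5
  Y(R18) = 0.6579 S between n3,n5
  Y(R19) = 0.1481 S between n0,n3
  Y(R20) = 0.1613 S between n0,n6
  Iin: injects 0.0375 A into n4 (from n1)
Assemble and solve the 6×6 MNA system:
  V(n1)=-3.062  V(n2)=-0.03305  V(n3)=-0.01263  V(n4)=0.01659  V(n5)=-0.01445  V(n6)=-0.001761

R_eq = 82.09 Ω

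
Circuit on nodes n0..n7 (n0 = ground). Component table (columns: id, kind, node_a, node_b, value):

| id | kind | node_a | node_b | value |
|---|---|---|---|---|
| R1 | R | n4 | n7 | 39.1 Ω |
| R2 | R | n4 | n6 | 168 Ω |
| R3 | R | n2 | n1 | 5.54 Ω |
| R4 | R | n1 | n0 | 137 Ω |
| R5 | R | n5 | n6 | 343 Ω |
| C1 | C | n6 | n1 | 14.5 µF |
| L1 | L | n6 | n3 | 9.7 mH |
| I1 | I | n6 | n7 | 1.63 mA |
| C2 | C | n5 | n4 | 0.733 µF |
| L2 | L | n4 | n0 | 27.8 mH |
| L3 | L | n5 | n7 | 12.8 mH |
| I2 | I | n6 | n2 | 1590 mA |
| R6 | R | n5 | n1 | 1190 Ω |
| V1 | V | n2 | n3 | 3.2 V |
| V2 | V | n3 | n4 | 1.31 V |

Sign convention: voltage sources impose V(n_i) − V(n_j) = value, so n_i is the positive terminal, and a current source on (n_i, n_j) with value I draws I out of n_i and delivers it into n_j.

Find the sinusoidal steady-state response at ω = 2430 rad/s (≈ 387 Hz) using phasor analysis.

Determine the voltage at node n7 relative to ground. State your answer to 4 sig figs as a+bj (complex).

-17.22-3.445j V

Apply KCL at each of the 7 non-ground nodes and solve the resulting linear system.
Node n1: branches {R3, R4, C1, R6} → V_1 = 0.4822-17.19j
Node n2: branches {R3, I2, V1} → V_2 = -3.965-0.2378j
Node n3: branches {L1, V1, V2} → V_3 = -7.165-0.2378j
Node n4: branches {R1, R2, C2, L2, V2} → V_4 = -8.475-0.2378j
Node n5: branches {R5, C2, L3, R6} → V_5 = -14.67-10.45j
Node n6: branches {R2, R5, C1, L1, I1, I2} → V_6 = -90.07-40.43j
Node n7: branches {R1, I1, L3} → V_7 = -17.22-3.445j
Source currents: i(V1)=2.393-3.059j, i(V2)=0.6876+0.4577j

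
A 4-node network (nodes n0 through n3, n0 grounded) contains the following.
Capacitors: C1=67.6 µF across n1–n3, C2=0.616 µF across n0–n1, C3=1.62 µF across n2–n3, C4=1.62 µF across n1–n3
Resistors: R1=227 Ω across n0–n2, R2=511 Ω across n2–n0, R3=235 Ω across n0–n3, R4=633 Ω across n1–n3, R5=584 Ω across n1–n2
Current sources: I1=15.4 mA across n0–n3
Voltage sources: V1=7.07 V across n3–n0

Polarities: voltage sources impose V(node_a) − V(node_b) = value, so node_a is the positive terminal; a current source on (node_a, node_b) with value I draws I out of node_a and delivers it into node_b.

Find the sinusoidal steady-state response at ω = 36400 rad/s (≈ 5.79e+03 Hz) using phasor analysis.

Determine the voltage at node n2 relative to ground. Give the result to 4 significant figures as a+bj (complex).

6.967+0.7505j V

Element admittances at ω=36400 rad/s:
  Y(C1) = 0.000+2.461j S between n1,n3
  Y(C2) = 0.000+0.02242j S between n0,n1
  Y(C3) = 0.000+0.05897j S between n2,n3
  Y(R1) = 0.004405+0.000j S between n0,n2
  Y(R2) = 0.001957+0.000j S between n2,n0
  Y(C4) = 0.000+0.05897j S between n1,n3
  I1: injects 0.0154 A into n3 (from n0)
  Y(R3) = 0.004255+0.000j S between n0,n3
  Y(R4) = 0.001580+0.000j S between n1,n3
  Y(R5) = 0.001712+0.000j S between n1,n2
  V1: constraint V(n3)−V(n0) = 7.07
Assemble and solve the 4×4 MNA system:
  V(n1)=7.008-1.088e-05j  V(n2)=6.967+0.7505j  V(n3)=7.070+0.000j
  i(V1)=-0.05901-0.1619j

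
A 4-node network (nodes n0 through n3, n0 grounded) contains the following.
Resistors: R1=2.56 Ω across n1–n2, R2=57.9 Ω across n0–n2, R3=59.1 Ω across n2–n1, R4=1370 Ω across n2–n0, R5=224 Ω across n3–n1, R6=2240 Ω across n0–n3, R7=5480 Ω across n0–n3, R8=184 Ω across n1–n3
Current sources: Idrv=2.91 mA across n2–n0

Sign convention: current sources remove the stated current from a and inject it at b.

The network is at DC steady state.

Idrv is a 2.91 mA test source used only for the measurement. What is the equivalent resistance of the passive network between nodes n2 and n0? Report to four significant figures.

Element admittances at DC:
  Y(R1) = 0.3906 S between n1,n2
  Y(R2) = 0.01727 S between n0,n2
  Y(R3) = 0.01692 S between n2,n1
  Y(R4) = 0.0007299 S between n2,n0
  Y(R5) = 0.004464 S between n3,n1
  Y(R6) = 0.0004464 S between n0,n3
  Y(R7) = 0.0001825 S between n0,n3
  Y(R8) = 0.005435 S between n1,n3
  Idrv: injects 0.00291 A into n0 (from n2)
Assemble and solve the 3×3 MNA system:
  V(n1)=-0.1563  V(n2)=-0.1565  V(n3)=-0.1470

R_eq = 53.79 Ω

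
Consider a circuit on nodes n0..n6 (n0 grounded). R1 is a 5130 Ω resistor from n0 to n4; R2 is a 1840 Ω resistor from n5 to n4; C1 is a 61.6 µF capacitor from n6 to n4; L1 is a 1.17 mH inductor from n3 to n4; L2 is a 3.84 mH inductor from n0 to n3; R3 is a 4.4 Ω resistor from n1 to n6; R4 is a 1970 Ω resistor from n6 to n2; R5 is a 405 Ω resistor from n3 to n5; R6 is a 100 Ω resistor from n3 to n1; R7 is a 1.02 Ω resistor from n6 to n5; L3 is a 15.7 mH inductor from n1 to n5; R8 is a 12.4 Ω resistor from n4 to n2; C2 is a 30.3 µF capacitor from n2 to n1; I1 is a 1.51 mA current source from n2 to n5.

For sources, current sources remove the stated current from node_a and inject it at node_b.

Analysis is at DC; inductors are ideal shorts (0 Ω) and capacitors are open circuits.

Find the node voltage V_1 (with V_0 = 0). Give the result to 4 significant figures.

MNA unknowns: 6 node voltages V₁..V_6 plus 3 source currents (L1, L2, L3)
R1: Y=0.0001949 on G[0,4]
R2: Y=0.0005435 on G[5,4]
C1: Y=0.000 on G[6,4]
L1: row V3−V4=0, i_L1 at 3,4
L2: row V0−V3=0, i_L2 at 0,3
R3: Y=0.2273 on G[1,6]
R4: Y=0.0005076 on G[6,2]
R5: Y=0.002469 on G[3,5]
R6: Y=0.01000 on G[3,1]
R7: Y=0.9804 on G[6,5]
L3: row V1−V5=0, i_L3 at 1,5
R8: Y=0.08065 on G[4,2]
C2: Y=0.000 on G[2,1]
I1: z[2]−=0.00151, z[5]+=0.00151
solve → V1=0.1110, V2=-0.01791, V3=0.000, V4=0.000, V5=0.1110, V6=0.1110
aux → i_L1=0.001384, i_L2=0.000, i_L3=-0.001122

0.1110 V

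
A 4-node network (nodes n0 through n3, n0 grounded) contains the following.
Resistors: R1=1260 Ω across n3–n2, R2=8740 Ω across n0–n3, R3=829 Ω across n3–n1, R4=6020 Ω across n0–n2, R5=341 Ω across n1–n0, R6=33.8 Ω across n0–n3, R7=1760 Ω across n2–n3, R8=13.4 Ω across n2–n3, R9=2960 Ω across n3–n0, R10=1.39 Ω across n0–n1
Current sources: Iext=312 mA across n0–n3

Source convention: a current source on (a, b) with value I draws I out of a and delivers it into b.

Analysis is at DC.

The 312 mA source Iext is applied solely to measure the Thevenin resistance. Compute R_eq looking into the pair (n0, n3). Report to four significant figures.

R_eq = 31.84 Ω

MNA unknowns: 3 node voltages V₁..V_3
R1: Y=0.0007937 on G[3,2]
R2: Y=0.0001144 on G[0,3]
R3: Y=0.001206 on G[3,1]
R4: Y=0.0001661 on G[0,2]
R5: Y=0.002933 on G[1,0]
R6: Y=0.02959 on G[0,3]
R7: Y=0.0005682 on G[2,3]
R8: Y=0.07463 on G[2,3]
R9: Y=0.0003378 on G[3,0]
R10: Y=0.7194 on G[0,1]
Iext: z[0]−=0.312, z[3]+=0.312
solve → V1=0.01656, V2=9.912, V3=9.934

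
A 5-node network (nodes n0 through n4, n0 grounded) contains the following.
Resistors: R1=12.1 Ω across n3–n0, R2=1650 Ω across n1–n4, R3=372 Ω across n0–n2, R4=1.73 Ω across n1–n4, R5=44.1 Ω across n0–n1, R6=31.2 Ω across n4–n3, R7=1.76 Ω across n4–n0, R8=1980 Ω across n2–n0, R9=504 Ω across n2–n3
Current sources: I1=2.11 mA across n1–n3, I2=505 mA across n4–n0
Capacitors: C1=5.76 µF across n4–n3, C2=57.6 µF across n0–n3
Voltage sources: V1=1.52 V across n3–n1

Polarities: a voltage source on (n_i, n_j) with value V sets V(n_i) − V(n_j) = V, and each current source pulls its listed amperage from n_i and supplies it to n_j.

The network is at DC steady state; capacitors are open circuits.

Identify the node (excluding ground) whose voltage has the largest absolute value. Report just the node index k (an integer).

1

Apply KCL at each of the 4 non-ground nodes and solve the resulting linear system.
Node n1: branches {R2, I1, R4, R5, V1} → V_1 = -1.029
Node n2: branches {R3, R8, R9} → V_2 = 0.1881
Node n3: branches {R1, I1, C1, R6, R9, C2, V1} → V_3 = 0.4908
Node n4: branches {R2, I2, R4, C1, R6, R7} → V_4 = -0.9202
Source currents: i(V1)=-0.08428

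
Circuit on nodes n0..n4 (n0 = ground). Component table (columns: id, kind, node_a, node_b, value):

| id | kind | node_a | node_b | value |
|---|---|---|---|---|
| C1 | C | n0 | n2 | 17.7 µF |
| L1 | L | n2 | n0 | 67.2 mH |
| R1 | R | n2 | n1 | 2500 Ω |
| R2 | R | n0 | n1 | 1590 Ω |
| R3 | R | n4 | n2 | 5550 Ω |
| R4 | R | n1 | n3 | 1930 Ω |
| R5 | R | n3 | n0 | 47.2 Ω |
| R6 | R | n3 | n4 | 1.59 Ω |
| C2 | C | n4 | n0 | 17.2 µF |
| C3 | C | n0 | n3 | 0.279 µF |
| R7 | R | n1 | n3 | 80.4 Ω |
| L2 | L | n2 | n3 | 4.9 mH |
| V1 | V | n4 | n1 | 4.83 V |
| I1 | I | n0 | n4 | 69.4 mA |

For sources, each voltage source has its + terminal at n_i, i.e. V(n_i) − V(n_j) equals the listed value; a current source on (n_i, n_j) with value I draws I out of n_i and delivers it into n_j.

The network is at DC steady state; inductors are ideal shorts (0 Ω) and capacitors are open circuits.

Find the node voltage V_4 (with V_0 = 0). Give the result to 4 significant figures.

Element admittances at DC:
  Y(C1) = 0.000 S between n0,n2
  L1: short n2↔n0 (DC inductor)
  Y(R1) = 0.0004000 S between n2,n1
  Y(R2) = 0.0006289 S between n0,n1
  Y(R3) = 0.0001802 S between n4,n2
  Y(R4) = 0.0005181 S between n1,n3
  Y(R5) = 0.02119 S between n3,n0
  Y(R6) = 0.6289 S between n3,n4
  Y(C2) = 0.000 S between n4,n0
  Y(C3) = 0.000 S between n0,n3
  Y(R7) = 0.01244 S between n1,n3
  L2: short n2↔n3 (DC inductor)
  V1: constraint V(n4)−V(n1) = 4.83
  I1: injects 0.0694 A into n4 (from n0)
Assemble and solve the 7×7 MNA system:
  V(n1)=-4.617  V(n2)=0.000  V(n3)=0.000  V(n4)=0.2129
  i(L1)=0.07230  i(L2)=-0.07411  i(V1)=-0.06457

0.2129 V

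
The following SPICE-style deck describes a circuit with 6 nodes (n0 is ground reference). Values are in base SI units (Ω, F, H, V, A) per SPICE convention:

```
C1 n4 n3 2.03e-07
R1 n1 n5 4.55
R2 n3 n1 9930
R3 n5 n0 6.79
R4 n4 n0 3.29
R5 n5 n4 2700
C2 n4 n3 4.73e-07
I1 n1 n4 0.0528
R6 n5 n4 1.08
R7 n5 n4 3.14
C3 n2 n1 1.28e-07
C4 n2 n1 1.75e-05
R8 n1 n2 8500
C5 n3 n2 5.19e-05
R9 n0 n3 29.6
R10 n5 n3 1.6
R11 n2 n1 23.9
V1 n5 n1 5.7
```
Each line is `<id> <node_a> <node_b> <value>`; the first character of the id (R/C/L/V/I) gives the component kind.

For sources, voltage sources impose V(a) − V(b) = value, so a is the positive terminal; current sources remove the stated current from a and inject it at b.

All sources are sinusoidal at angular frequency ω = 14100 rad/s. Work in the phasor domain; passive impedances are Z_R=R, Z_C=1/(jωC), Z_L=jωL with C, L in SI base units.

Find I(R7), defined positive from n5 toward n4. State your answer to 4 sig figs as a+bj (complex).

-0.01247+0.008332j A

MNA unknowns: 5 node voltages V₁..V_5 plus 1 source current (V1)
C1: Y=0.000+0.002862j on G[4,3]
R1: Y=0.2198+0.000j on G[1,5]
R2: Y=0.0001007+0.000j on G[3,1]
R3: Y=0.1473+0.000j on G[5,0]
R4: Y=0.3040+0.000j on G[4,0]
R5: Y=0.0003704+0.000j on G[5,4]
C2: Y=0.000+0.006669j on G[4,3]
I1: z[1]−=0.0528, z[4]+=0.0528
R6: Y=0.9259+0.000j on G[5,4]
R7: Y=0.3185+0.000j on G[5,4]
C3: Y=0.000+0.001805j on G[2,1]
C4: Y=0.000+0.2467j on G[2,1]
R8: Y=0.0001176+0.000j on G[1,2]
C5: Y=0.000+0.7318j on G[3,2]
R9: Y=0.03378+0.000j on G[0,3]
R10: Y=0.6250+0.000j on G[5,3]
R11: Y=0.04184+0.000j on G[2,1]
V1: row V5−V1=5.7, i_V1 at 5,1
solve → V1=-5.683+0.1134j, V2=-1.836-0.7612j, V3=-0.5794-1.279j, V4=0.05616+0.08721j, V5=0.01700+0.1134j
aux → i_V1=-1.579-0.9194j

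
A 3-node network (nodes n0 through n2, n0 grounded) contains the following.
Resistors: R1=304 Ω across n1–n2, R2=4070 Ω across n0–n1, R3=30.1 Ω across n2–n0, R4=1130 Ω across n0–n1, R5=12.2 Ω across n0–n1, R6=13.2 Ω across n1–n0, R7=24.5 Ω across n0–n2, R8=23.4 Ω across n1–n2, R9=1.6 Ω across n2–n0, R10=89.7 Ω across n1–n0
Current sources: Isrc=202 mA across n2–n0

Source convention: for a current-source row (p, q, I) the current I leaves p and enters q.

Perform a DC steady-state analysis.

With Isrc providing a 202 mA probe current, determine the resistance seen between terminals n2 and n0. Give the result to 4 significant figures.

R_eq = 1.360 Ω

MNA unknowns: 2 node voltages V₁..V_2
R1: Y=0.003289 on G[1,2]
R2: Y=0.0002457 on G[0,1]
R3: Y=0.03322 on G[2,0]
R4: Y=0.0008850 on G[0,1]
R5: Y=0.08197 on G[0,1]
R6: Y=0.07576 on G[1,0]
R7: Y=0.04082 on G[0,2]
R8: Y=0.04274 on G[1,2]
R9: Y=0.6250 on G[2,0]
R10: Y=0.01115 on G[1,0]
Isrc: z[2]−=0.202, z[0]+=0.202
solve → V1=-0.05853, V2=-0.2747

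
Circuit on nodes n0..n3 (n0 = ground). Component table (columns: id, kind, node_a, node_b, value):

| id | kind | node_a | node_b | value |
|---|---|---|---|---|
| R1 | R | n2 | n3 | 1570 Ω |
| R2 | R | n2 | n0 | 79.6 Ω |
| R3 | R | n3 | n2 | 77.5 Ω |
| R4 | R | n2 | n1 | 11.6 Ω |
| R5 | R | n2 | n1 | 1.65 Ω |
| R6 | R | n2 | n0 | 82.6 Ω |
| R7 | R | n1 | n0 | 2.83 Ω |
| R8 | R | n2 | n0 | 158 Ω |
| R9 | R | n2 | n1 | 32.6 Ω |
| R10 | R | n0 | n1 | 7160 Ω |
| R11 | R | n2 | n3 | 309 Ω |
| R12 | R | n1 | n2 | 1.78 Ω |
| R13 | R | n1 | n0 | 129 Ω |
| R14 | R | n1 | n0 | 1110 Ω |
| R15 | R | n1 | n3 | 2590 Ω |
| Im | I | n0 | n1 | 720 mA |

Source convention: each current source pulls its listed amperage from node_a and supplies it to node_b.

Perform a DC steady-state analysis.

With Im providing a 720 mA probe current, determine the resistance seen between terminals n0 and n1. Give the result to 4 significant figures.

R_eq = 2.548 Ω

MNA unknowns: 3 node voltages V₁..V_3
R1: Y=0.0006369 on G[2,3]
R2: Y=0.01256 on G[2,0]
R3: Y=0.01290 on G[3,2]
R4: Y=0.08621 on G[2,1]
R5: Y=0.6061 on G[2,1]
R6: Y=0.01211 on G[2,0]
R7: Y=0.3534 on G[1,0]
R8: Y=0.006329 on G[2,0]
R9: Y=0.03067 on G[2,1]
R10: Y=0.0001397 on G[0,1]
R11: Y=0.003236 on G[2,3]
R12: Y=0.5618 on G[1,2]
R13: Y=0.007752 on G[1,0]
R14: Y=0.0009009 on G[1,0]
R15: Y=0.0003861 on G[1,3]
Im: z[0]−=0.72, z[1]+=0.72
solve → V1=1.835, V2=1.792, V3=1.793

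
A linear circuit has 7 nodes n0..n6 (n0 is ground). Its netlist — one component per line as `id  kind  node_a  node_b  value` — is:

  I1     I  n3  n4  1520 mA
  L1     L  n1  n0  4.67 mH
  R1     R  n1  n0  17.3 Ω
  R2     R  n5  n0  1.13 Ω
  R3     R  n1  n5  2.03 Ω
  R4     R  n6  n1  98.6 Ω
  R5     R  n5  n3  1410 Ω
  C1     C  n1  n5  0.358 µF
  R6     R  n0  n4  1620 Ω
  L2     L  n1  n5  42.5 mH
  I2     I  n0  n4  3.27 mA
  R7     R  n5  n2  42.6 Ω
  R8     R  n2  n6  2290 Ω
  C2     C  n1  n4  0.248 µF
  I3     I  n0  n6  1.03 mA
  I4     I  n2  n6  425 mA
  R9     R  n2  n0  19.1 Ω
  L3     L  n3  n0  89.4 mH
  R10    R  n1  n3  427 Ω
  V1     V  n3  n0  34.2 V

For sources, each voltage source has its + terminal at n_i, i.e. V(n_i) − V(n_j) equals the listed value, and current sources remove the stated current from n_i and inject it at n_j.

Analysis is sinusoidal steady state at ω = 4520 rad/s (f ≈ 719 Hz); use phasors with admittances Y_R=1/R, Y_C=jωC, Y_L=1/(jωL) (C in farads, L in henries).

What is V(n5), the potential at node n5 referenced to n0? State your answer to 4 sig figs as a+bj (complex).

1.339+0.7729j V

MNA unknowns: 6 node voltages V₁..V_6 plus 1 source current (V1)
I1: z[3]−=1.52, z[4]+=1.52
L1: Y=0.000-0.04737j on G[1,0]
R1: Y=0.05780+0.000j on G[1,0]
R2: Y=0.8850+0.000j on G[5,0]
R3: Y=0.4926+0.000j on G[1,5]
R4: Y=0.01014+0.000j on G[6,1]
R5: Y=0.0007092+0.000j on G[5,3]
C1: Y=0.000+0.001618j on G[1,5]
R6: Y=0.0006173+0.000j on G[0,4]
L2: Y=0.000-0.005206j on G[1,5]
I2: z[0]−=0.00327, z[4]+=0.00327
R7: Y=0.02347+0.000j on G[5,2]
R8: Y=0.0004367+0.000j on G[2,6]
C2: Y=0.000+0.001121j on G[1,4]
I3: z[0]−=0.00103, z[6]+=0.00103
I4: z[2]−=0.425, z[6]+=0.425
R9: Y=0.05236+0.000j on G[2,0]
L3: Y=0.000-0.002475j on G[3,0]
R10: Y=0.002342+0.000j on G[1,3]
V1: row V3−V0=34.2, i_V1 at 3,0
solve → V1=3.984+2.207j, V2=-4.909+0.2501j, V3=34.20+0.000j, V4=576.3-1039j, V5=1.339+0.7729j, V6=43.89+2.126j
aux → i_V1=-1.614+0.09035j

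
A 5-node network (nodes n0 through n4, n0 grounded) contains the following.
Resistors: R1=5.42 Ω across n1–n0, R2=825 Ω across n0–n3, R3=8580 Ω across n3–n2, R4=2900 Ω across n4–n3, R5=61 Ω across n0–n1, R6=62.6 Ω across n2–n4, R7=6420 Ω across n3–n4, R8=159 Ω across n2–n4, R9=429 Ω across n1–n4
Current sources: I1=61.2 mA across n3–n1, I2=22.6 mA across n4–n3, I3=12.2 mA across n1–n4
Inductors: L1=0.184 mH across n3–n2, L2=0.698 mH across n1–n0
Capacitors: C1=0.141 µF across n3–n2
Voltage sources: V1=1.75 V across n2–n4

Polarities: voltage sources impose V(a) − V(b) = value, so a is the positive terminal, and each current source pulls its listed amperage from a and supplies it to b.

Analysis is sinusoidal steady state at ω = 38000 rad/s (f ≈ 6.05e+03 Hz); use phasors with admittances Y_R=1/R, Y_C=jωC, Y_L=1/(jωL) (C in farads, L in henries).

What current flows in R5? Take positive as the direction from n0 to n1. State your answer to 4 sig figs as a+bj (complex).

Element admittances at ω=38000 rad/s:
  Y(R1) = 0.1845+0.000j S between n1,n0
  I1: injects 0.0612 A into n1 (from n3)
  Y(L1) = 0.000-0.1430j S between n3,n2
  Y(R2) = 0.001212+0.000j S between n0,n3
  Y(R3) = 0.0001166+0.000j S between n3,n2
  I2: injects 0.0226 A into n3 (from n4)
  Y(R4) = 0.0003448+0.000j S between n4,n3
  Y(L2) = 0.000-0.03770j S between n1,n0
  Y(R5) = 0.01639+0.000j S between n0,n1
  Y(R6) = 0.01597+0.000j S between n2,n4
  Y(R7) = 0.0001558+0.000j S between n3,n4
  Y(C1) = 0.000+0.005358j S between n3,n2
  I3: injects 0.0122 A into n4 (from n1)
  Y(R8) = 0.006289+0.000j S between n2,n4
  Y(R9) = 0.002331+0.000j S between n1,n4
  V1: constraint V(n2)−V(n4) = 1.75
Assemble and solve the 5×5 MNA system:
  V(n1)=0.07350+0.01443j  V(n2)=-12.63+0.06955j  V(n3)=-12.63-0.1060j  V(n4)=-14.38+0.06955j
  i(V1)=-0.06313+0.0002163j

-0.001205-0.0002366j A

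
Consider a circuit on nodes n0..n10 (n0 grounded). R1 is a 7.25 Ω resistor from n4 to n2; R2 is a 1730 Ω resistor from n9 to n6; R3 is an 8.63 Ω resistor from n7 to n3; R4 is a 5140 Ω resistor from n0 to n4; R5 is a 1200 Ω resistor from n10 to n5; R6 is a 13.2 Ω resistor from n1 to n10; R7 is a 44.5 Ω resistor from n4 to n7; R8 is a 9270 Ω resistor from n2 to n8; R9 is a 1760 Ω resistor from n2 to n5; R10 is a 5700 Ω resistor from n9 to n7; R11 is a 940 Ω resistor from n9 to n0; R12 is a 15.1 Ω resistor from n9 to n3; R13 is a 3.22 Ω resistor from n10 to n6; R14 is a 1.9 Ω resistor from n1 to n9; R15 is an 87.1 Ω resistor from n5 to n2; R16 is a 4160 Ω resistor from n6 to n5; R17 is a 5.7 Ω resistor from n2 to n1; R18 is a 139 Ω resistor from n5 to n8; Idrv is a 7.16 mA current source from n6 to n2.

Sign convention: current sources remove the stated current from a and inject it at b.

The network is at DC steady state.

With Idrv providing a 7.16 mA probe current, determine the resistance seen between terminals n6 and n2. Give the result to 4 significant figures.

R_eq = 21.21 Ω

Element admittances at DC:
  Y(R1) = 0.1379 S between n4,n2
  Y(R2) = 0.0005780 S between n9,n6
  Y(R3) = 0.1159 S between n7,n3
  Y(R4) = 0.0001946 S between n0,n4
  Y(R5) = 0.0008333 S between n10,n5
  Y(R6) = 0.07576 S between n1,n10
  Y(R7) = 0.02247 S between n4,n7
  Y(R8) = 0.0001079 S between n2,n8
  Y(R9) = 0.0005682 S between n2,n5
  Y(R10) = 0.0001754 S between n9,n7
  Y(R11) = 0.001064 S between n9,n0
  Y(R12) = 0.06623 S between n9,n3
  Y(R13) = 0.3106 S between n10,n6
  Y(R14) = 0.5263 S between n1,n9
  Y(R15) = 0.01148 S between n5,n2
  Y(R16) = 0.0002404 S between n6,n5
  Y(R17) = 0.1754 S between n2,n1
  Y(R18) = 0.007194 S between n5,n8
  Idrv: injects 0.00716 A into n2 (from n6)
Assemble and solve the 10×10 MNA system:
  V(n1)=-0.005892  V(n2)=0.03138  V(n3)=0.002177  V(n4)=0.02784  V(n5)=0.02048  V(n6)=-0.1205  V(n7)=0.006330  V(n8)=0.02064  V(n9)=-0.005091  V(n10)=-0.09778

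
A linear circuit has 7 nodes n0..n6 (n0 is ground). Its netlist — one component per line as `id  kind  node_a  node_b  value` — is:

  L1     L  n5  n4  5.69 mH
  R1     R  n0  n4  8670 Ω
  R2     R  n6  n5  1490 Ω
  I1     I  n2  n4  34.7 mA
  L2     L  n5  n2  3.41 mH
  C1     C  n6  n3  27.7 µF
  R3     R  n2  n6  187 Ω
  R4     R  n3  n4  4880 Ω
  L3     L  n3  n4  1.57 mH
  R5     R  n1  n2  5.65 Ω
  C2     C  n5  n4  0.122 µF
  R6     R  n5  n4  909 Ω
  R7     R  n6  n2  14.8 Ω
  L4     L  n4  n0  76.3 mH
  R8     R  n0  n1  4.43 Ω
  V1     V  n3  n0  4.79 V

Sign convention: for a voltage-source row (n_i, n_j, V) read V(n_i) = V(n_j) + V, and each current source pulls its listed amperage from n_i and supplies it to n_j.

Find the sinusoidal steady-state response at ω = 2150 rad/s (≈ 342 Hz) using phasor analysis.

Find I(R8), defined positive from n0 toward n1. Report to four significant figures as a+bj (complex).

-0.08675+0.02050j A

Element admittances at ω=2150 rad/s:
  Y(L1) = 0.000-0.08174j S between n5,n4
  Y(R1) = 0.0001153+0.000j S between n0,n4
  Y(R2) = 0.0006711+0.000j S between n6,n5
  I1: injects 0.0347 A into n4 (from n2)
  Y(L2) = 0.000-0.1364j S between n5,n2
  Y(C1) = 0.000+0.05955j S between n6,n3
  Y(R3) = 0.005348+0.000j S between n2,n6
  Y(R4) = 0.0002049+0.000j S between n3,n4
  Y(L3) = 0.000-0.2963j S between n3,n4
  Y(R5) = 0.1770+0.000j S between n1,n2
  Y(C2) = 0.000+0.0002623j S between n5,n4
  Y(R6) = 0.001100+0.000j S between n5,n4
  Y(R7) = 0.06757+0.000j S between n6,n2
  Y(L4) = 0.000-0.006096j S between n4,n0
  Y(R8) = 0.2257+0.000j S between n0,n1
  V1: constraint V(n3)−V(n0) = 4.79
Assemble and solve the 7×7 MNA system:
  V(n1)=0.3843-0.09083j  V(n2)=0.8744-0.2067j  V(n3)=4.790+0.000j  V(n4)=4.141+0.06356j  V(n5)=2.090-0.09452j  V(n6)=2.330+1.785j
  i(V1)=-0.08761+0.04574j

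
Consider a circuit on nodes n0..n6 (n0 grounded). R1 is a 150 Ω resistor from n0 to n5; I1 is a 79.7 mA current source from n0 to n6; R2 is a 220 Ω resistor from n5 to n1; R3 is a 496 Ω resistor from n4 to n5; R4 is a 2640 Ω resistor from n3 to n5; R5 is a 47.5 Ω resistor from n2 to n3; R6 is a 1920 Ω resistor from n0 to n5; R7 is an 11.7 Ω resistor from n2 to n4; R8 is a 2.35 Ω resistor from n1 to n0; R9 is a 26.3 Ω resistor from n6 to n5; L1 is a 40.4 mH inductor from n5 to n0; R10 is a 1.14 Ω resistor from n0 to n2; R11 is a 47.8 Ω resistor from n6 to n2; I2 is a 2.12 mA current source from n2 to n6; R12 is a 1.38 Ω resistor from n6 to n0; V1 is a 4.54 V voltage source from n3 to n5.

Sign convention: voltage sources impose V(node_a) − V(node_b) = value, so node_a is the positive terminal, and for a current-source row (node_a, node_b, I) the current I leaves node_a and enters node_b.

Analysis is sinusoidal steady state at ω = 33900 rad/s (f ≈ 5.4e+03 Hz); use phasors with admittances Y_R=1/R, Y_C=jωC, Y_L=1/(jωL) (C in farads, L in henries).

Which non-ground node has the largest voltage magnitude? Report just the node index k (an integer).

MNA unknowns: 6 node voltages V₁..V_6 plus 1 source current (V1)
R1: Y=0.006667+0.000j on G[0,5]
I1: z[0]−=0.0797, z[6]+=0.0797
R2: Y=0.004545+0.000j on G[5,1]
R3: Y=0.002016+0.000j on G[4,5]
R4: Y=0.0003788+0.000j on G[3,5]
R5: Y=0.02105+0.000j on G[2,3]
R6: Y=0.0005208+0.000j on G[0,5]
R7: Y=0.08547+0.000j on G[2,4]
R8: Y=0.4255+0.000j on G[1,0]
R9: Y=0.03802+0.000j on G[6,5]
L1: Y=0.000-0.0007302j on G[5,0]
R10: Y=0.8772+0.000j on G[0,2]
R11: Y=0.02092+0.000j on G[6,2]
I2: z[2]−=0.00212, z[6]+=0.00212
R12: Y=0.7246+0.000j on G[6,0]
V1: row V3−V5=4.54, i_V1 at 3,5
solve → V1=-0.01340-0.0001393j, V2=0.07078-0.0003442j, V3=3.272-0.01318j, V4=0.03992-0.0006400j, V5=-1.268-0.01318j, V6=0.04477-0.0006487j
aux → i_V1=-0.06911+0.0002702j

3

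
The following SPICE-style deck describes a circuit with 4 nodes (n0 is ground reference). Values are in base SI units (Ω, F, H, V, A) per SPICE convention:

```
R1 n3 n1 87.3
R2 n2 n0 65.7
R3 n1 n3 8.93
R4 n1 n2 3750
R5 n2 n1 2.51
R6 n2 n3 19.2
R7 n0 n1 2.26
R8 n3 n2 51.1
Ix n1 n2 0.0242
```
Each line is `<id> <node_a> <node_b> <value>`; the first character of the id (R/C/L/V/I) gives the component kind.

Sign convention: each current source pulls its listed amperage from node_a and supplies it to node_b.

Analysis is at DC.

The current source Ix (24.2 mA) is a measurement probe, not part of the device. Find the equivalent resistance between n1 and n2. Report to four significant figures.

MNA unknowns: 3 node voltages V₁..V_3
R1: Y=0.01145 on G[3,1]
R2: Y=0.01522 on G[2,0]
R3: Y=0.1120 on G[1,3]
R4: Y=0.0002667 on G[1,2]
R5: Y=0.3984 on G[2,1]
R6: Y=0.05208 on G[2,3]
R7: Y=0.4425 on G[0,1]
R8: Y=0.01957 on G[3,2]
Ix: z[1]−=0.0242, z[2]+=0.0242
solve → V1=-0.001754, V2=0.05100, V3=0.01762

R_eq = 2.180 Ω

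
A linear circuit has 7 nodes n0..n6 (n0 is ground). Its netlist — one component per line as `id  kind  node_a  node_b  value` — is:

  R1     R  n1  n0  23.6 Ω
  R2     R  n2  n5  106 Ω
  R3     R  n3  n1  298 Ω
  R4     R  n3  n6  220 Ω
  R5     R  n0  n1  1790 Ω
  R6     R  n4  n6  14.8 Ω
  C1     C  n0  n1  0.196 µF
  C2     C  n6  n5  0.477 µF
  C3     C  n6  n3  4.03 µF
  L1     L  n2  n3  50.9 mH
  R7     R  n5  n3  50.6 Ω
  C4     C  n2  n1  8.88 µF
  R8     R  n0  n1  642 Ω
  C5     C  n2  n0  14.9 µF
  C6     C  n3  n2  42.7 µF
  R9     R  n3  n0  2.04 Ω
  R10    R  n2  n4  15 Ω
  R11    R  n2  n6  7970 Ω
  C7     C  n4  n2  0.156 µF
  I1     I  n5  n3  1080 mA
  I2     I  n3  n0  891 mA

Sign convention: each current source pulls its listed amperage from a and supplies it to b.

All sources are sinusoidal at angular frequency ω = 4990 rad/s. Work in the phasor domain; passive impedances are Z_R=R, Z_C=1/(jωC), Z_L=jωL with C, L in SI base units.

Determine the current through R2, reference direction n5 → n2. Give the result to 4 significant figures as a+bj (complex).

MNA unknowns: 6 node voltages V₁..V_6
R1: Y=0.04237+0.000j on G[1,0]
R2: Y=0.009434+0.000j on G[2,5]
R3: Y=0.003356+0.000j on G[3,1]
R4: Y=0.004545+0.000j on G[3,6]
R5: Y=0.0005587+0.000j on G[0,1]
R6: Y=0.06757+0.000j on G[4,6]
C1: Y=0.000+0.0009780j on G[0,1]
C2: Y=0.000+0.002380j on G[6,5]
C3: Y=0.000+0.02011j on G[6,3]
L1: Y=0.000-0.003937j on G[2,3]
R7: Y=0.01976+0.000j on G[5,3]
C4: Y=0.000+0.04431j on G[2,1]
R8: Y=0.001558+0.000j on G[0,1]
C5: Y=0.000+0.07435j on G[2,0]
C6: Y=0.000+0.2131j on G[3,2]
R9: Y=0.4902+0.000j on G[3,0]
R10: Y=0.06667+0.000j on G[2,4]
R11: Y=0.0001255+0.000j on G[2,6]
C7: Y=0.000+0.0007784j on G[4,2]
I1: z[5]−=1.08, z[3]+=1.08
I2: z[3]−=0.891, z[0]+=0.891
solve → V1=-1.262+0.02056j, V2=-1.282+1.269j, V3=-1.511+0.1951j, V4=-1.700+0.2380j, V5=-38.08+3.475j, V6=-2.100-0.7842j

-0.3471+0.02081j A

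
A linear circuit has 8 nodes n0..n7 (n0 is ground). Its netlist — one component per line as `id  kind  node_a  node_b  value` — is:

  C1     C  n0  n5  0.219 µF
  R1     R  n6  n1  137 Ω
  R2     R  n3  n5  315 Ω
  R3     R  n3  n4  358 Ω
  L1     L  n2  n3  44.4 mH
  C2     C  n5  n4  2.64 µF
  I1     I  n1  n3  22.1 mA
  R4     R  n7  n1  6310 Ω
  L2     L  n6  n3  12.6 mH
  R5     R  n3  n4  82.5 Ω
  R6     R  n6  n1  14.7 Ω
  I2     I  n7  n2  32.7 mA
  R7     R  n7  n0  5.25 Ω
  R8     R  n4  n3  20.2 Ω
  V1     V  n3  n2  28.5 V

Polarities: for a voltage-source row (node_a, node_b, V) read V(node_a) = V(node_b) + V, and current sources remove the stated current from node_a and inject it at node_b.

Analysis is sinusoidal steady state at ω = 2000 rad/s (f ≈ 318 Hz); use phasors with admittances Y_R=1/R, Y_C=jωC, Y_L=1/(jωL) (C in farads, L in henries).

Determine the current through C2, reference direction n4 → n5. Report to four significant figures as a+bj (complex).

Element admittances at ω=2000 rad/s:
  Y(C1) = 0.000+0.0004380j S between n0,n5
  Y(R1) = 0.007299+0.000j S between n6,n1
  Y(R2) = 0.003175+0.000j S between n3,n5
  Y(R3) = 0.002793+0.000j S between n3,n4
  Y(L1) = 0.000-0.01126j S between n2,n3
  Y(C2) = 0.000+0.005280j S between n5,n4
  I1: injects 0.0221 A into n3 (from n1)
  Y(R4) = 0.0001585+0.000j S between n7,n1
  Y(L2) = 0.000-0.03968j S between n6,n3
  Y(R5) = 0.01212+0.000j S between n3,n4
  Y(R6) = 0.06803+0.000j S between n6,n1
  I2: injects 0.0327 A into n2 (from n7)
  Y(R7) = 0.1905+0.000j S between n7,n0
  Y(R8) = 0.04950+0.000j S between n4,n3
  V1: constraint V(n3)−V(n2) = 28.5
Assemble and solve the 8×8 MNA system:
  V(n1)=27.79-67.78j  V(n2)=-0.08925-67.26j  V(n3)=28.41-67.26j  V(n4)=28.16-67.56j  V(n5)=24.50-64.55j  V(n6)=28.14-67.92j  V(n7)=-0.1484-0.05635j
  i(V1)=-0.03270+0.3209j

0.01587+0.01932j A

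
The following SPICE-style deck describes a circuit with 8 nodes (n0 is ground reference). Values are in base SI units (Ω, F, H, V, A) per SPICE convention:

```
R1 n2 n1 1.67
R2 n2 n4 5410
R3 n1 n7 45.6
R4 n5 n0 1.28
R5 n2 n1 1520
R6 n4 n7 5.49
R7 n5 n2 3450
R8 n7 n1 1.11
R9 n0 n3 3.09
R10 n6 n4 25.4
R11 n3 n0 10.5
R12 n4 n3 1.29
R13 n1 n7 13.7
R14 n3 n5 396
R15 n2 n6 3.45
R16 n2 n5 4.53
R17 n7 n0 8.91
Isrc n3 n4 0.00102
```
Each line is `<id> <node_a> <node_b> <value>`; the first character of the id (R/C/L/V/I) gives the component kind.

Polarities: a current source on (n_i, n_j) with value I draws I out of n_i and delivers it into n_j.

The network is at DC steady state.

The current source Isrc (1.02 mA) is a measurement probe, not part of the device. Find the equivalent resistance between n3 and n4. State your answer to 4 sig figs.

R_eq = 1.154 Ω

MNA unknowns: 7 node voltages V₁..V_7
R1: Y=0.5988 on G[2,1]
R2: Y=0.0001848 on G[2,4]
R3: Y=0.02193 on G[1,7]
R4: Y=0.7812 on G[5,0]
R5: Y=0.0006579 on G[2,1]
R6: Y=0.1821 on G[4,7]
R7: Y=0.0002899 on G[5,2]
R8: Y=0.9009 on G[7,1]
R9: Y=0.3236 on G[0,3]
R10: Y=0.03937 on G[6,4]
R11: Y=0.09524 on G[3,0]
R12: Y=0.7752 on G[4,3]
R13: Y=0.07299 on G[1,7]
R14: Y=0.002525 on G[3,5]
R15: Y=0.2899 on G[2,6]
R16: Y=0.2208 on G[2,5]
R17: Y=0.1122 on G[7,0]
Isrc: z[3]−=0.00102, z[4]+=0.00102
solve → V1=0.0004020, V2=0.0003383, V3=-0.0002556, V4=0.0009211, V5=7.378e-05, V6=0.0004080, V7=0.0004403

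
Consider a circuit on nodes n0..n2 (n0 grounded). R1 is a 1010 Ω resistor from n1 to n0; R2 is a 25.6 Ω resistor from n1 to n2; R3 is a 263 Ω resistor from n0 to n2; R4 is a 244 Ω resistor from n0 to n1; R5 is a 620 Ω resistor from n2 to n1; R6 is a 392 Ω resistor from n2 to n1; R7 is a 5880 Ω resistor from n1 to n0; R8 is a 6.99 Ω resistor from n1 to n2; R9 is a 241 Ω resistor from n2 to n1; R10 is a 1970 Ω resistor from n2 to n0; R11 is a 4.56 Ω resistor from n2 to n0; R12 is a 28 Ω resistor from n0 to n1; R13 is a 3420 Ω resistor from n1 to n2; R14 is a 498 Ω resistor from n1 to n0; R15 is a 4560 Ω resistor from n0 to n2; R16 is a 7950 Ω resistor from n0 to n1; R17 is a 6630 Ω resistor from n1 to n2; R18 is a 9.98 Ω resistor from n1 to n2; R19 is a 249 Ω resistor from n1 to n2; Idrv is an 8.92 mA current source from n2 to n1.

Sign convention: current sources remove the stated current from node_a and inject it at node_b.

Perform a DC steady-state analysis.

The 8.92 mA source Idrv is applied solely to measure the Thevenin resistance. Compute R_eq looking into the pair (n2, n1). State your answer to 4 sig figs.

MNA unknowns: 2 node voltages V₁..V_2
R1: Y=0.0009901 on G[1,0]
R2: Y=0.03906 on G[1,2]
R3: Y=0.003802 on G[0,2]
R4: Y=0.004098 on G[0,1]
R5: Y=0.001613 on G[2,1]
R6: Y=0.002551 on G[2,1]
R7: Y=0.0001701 on G[1,0]
R8: Y=0.1431 on G[1,2]
R9: Y=0.004149 on G[2,1]
R10: Y=0.0005076 on G[2,0]
R11: Y=0.2193 on G[2,0]
R12: Y=0.03571 on G[0,1]
R13: Y=0.0002924 on G[1,2]
R14: Y=0.002008 on G[1,0]
R15: Y=0.0002193 on G[0,2]
R16: Y=0.0001258 on G[0,1]
R17: Y=0.0001508 on G[1,2]
R18: Y=0.1002 on G[1,2]
R19: Y=0.004016 on G[1,2]
Idrv: z[2]−=0.00892, z[1]+=0.00892
solve → V1=0.02258, V2=-0.004349

R_eq = 3.019 Ω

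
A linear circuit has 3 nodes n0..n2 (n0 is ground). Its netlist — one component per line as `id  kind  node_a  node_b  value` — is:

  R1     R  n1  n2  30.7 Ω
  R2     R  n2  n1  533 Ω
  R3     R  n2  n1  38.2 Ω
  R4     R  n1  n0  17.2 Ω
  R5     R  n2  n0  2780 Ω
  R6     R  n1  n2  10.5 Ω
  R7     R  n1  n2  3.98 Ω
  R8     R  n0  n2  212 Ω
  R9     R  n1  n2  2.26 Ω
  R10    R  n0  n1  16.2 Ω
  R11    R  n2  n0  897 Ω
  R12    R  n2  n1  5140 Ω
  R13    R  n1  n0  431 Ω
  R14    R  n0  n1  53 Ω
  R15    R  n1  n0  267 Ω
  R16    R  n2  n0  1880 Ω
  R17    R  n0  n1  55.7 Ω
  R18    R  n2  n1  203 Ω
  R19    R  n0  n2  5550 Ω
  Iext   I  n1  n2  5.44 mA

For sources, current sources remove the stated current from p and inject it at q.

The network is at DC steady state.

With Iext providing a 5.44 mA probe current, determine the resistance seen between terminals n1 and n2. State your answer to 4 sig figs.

Apply KCL at each of the 2 non-ground nodes and solve the resulting linear system.
Node n1: branches {R1, R2, R3, R4, R6, R7, R9, R10, R12, R13, R14, R15, R17, R18, Iext} → V_1 = -0.0002570
Node n2: branches {R1, R2, R3, R5, R6, R7, R8, R9, R11, R12, R16, R18, R19, Iext} → V_2 = 0.006059

R_eq = 1.161 Ω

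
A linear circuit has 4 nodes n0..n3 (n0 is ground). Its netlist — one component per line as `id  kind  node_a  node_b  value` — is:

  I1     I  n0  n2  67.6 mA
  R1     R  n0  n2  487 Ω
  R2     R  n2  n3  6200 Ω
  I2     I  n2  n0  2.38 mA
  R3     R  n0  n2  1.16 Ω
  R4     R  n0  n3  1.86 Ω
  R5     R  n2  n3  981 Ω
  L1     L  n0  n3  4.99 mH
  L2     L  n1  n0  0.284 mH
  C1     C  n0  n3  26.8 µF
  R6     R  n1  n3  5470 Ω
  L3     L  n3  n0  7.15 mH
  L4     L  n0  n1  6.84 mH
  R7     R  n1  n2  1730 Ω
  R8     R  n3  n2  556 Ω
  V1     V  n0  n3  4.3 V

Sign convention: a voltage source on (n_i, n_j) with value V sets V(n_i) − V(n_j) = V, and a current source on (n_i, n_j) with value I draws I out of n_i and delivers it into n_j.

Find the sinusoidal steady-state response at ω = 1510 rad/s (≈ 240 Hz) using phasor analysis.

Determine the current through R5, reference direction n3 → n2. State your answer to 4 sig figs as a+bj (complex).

Element admittances at ω=1510 rad/s:
  I1: injects 0.0676 A into n2 (from n0)
  Y(R1) = 0.002053+0.000j S between n0,n2
  Y(R2) = 0.0001613+0.000j S between n2,n3
  I2: injects 0.00238 A into n0 (from n2)
  Y(R3) = 0.8621+0.000j S between n0,n2
  Y(R4) = 0.5376+0.000j S between n0,n3
  Y(R5) = 0.001019+0.000j S between n2,n3
  Y(L1) = 0.000-0.1327j S between n0,n3
  Y(L2) = 0.000-2.332j S between n1,n0
  Y(C1) = 0.000+0.04047j S between n0,n3
  Y(R6) = 0.0001828+0.000j S between n1,n3
  Y(L3) = 0.000-0.09262j S between n3,n0
  Y(L4) = 0.000-0.09682j S between n0,n1
  Y(R7) = 0.0005780+0.000j S between n1,n2
  Y(R8) = 0.001799+0.000j S between n3,n2
  V1: constraint V(n0)−V(n3) = 4.3
Assemble and solve the 4×4 MNA system:
  V(n1)=-9.685e-08-0.0003093j  V(n2)=0.06040-2.061e-07j  V(n3)=-4.300+0.000j
  i(V1)=-2.326+0.7949j

-0.004445+0.000j A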